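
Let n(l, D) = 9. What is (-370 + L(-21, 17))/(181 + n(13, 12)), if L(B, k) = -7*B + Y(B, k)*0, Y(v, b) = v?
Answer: -223/190 ≈ -1.1737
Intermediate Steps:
L(B, k) = -7*B (L(B, k) = -7*B + B*0 = -7*B + 0 = -7*B)
(-370 + L(-21, 17))/(181 + n(13, 12)) = (-370 - 7*(-21))/(181 + 9) = (-370 + 147)/190 = -223*1/190 = -223/190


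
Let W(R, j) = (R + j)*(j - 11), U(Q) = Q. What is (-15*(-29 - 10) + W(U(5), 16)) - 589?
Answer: 101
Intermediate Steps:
W(R, j) = (-11 + j)*(R + j) (W(R, j) = (R + j)*(-11 + j) = (-11 + j)*(R + j))
(-15*(-29 - 10) + W(U(5), 16)) - 589 = (-15*(-29 - 10) + (16² - 11*5 - 11*16 + 5*16)) - 589 = (-15*(-39) + (256 - 55 - 176 + 80)) - 589 = (585 + 105) - 589 = 690 - 589 = 101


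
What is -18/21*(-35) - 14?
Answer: 16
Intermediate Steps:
-18/21*(-35) - 14 = -18*1/21*(-35) - 14 = -6/7*(-35) - 14 = 30 - 14 = 16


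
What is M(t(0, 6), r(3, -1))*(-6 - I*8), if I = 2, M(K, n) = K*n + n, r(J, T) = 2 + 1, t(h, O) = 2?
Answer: -198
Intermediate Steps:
r(J, T) = 3
M(K, n) = n + K*n
M(t(0, 6), r(3, -1))*(-6 - I*8) = (3*(1 + 2))*(-6 - 2*8) = (3*3)*(-6 - 1*16) = 9*(-6 - 16) = 9*(-22) = -198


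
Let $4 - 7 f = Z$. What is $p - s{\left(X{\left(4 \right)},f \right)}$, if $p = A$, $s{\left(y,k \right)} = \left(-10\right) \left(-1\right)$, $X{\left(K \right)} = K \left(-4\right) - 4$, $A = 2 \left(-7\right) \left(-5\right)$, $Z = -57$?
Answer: $60$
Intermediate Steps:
$A = 70$ ($A = \left(-14\right) \left(-5\right) = 70$)
$f = \frac{61}{7}$ ($f = \frac{4}{7} - - \frac{57}{7} = \frac{4}{7} + \frac{57}{7} = \frac{61}{7} \approx 8.7143$)
$X{\left(K \right)} = -4 - 4 K$ ($X{\left(K \right)} = - 4 K - 4 = -4 - 4 K$)
$s{\left(y,k \right)} = 10$
$p = 70$
$p - s{\left(X{\left(4 \right)},f \right)} = 70 - 10 = 60$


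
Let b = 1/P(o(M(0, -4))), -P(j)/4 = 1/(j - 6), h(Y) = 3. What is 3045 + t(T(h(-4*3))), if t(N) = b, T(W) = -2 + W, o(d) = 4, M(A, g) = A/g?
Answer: 6091/2 ≈ 3045.5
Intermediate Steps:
P(j) = -4/(-6 + j) (P(j) = -4/(j - 6) = -4/(-6 + j))
b = 1/2 (b = 1/(-4/(-6 + 4)) = 1/(-4/(-2)) = 1/(-4*(-1/2)) = 1/2 ≈ 0.50000)
t(N) = 1/2
3045 + t(T(h(-4*3))) = 3045 + 1/2 = 6091/2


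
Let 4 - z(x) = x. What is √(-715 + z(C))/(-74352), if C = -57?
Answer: -I*√654/74352 ≈ -0.00034395*I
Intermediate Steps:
z(x) = 4 - x
√(-715 + z(C))/(-74352) = √(-715 + (4 - 1*(-57)))/(-74352) = √(-715 + (4 + 57))*(-1/74352) = √(-715 + 61)*(-1/74352) = √(-654)*(-1/74352) = (I*√654)*(-1/74352) = -I*√654/74352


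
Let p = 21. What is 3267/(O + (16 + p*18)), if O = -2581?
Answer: -121/81 ≈ -1.4938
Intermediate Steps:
3267/(O + (16 + p*18)) = 3267/(-2581 + (16 + 21*18)) = 3267/(-2581 + (16 + 378)) = 3267/(-2581 + 394) = 3267/(-2187) = 3267*(-1/2187) = -121/81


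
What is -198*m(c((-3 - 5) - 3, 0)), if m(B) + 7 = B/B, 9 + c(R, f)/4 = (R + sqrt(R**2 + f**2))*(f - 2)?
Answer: 1188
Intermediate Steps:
c(R, f) = -36 + 4*(-2 + f)*(R + sqrt(R**2 + f**2)) (c(R, f) = -36 + 4*((R + sqrt(R**2 + f**2))*(f - 2)) = -36 + 4*((R + sqrt(R**2 + f**2))*(-2 + f)) = -36 + 4*((-2 + f)*(R + sqrt(R**2 + f**2))) = -36 + 4*(-2 + f)*(R + sqrt(R**2 + f**2)))
m(B) = -6 (m(B) = -7 + B/B = -7 + 1 = -6)
-198*m(c((-3 - 5) - 3, 0)) = -198*(-6) = 1188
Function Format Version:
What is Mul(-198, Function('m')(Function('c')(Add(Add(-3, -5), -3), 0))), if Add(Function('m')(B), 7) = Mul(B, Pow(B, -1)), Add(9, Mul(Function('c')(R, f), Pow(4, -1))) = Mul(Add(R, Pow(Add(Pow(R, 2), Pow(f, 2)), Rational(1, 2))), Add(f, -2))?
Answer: 1188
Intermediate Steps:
Function('c')(R, f) = Add(-36, Mul(4, Add(-2, f), Add(R, Pow(Add(Pow(R, 2), Pow(f, 2)), Rational(1, 2))))) (Function('c')(R, f) = Add(-36, Mul(4, Mul(Add(R, Pow(Add(Pow(R, 2), Pow(f, 2)), Rational(1, 2))), Add(f, -2)))) = Add(-36, Mul(4, Mul(Add(R, Pow(Add(Pow(R, 2), Pow(f, 2)), Rational(1, 2))), Add(-2, f)))) = Add(-36, Mul(4, Mul(Add(-2, f), Add(R, Pow(Add(Pow(R, 2), Pow(f, 2)), Rational(1, 2)))))) = Add(-36, Mul(4, Add(-2, f), Add(R, Pow(Add(Pow(R, 2), Pow(f, 2)), Rational(1, 2))))))
Function('m')(B) = -6 (Function('m')(B) = Add(-7, Mul(B, Pow(B, -1))) = Add(-7, 1) = -6)
Mul(-198, Function('m')(Function('c')(Add(Add(-3, -5), -3), 0))) = Mul(-198, -6) = 1188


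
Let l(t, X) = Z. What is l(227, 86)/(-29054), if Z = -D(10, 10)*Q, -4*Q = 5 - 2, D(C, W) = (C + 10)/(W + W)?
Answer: -3/116216 ≈ -2.5814e-5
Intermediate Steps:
D(C, W) = (10 + C)/(2*W) (D(C, W) = (10 + C)/((2*W)) = (10 + C)*(1/(2*W)) = (10 + C)/(2*W))
Q = -3/4 (Q = -(5 - 2)/4 = -1/4*3 = -3/4 ≈ -0.75000)
Z = 3/4 (Z = -(1/2)*(10 + 10)/10*(-3)/4 = -(1/2)*(1/10)*20*(-3)/4 = -(-3)/4 = -1*(-3/4) = 3/4 ≈ 0.75000)
l(t, X) = 3/4
l(227, 86)/(-29054) = (3/4)/(-29054) = (3/4)*(-1/29054) = -3/116216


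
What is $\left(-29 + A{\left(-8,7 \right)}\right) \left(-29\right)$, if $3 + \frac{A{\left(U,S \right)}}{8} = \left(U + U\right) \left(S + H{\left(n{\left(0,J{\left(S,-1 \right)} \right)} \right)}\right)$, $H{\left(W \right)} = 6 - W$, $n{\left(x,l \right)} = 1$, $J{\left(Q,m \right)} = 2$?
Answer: $46081$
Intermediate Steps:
$A{\left(U,S \right)} = -24 + 16 U \left(5 + S\right)$ ($A{\left(U,S \right)} = -24 + 8 \left(U + U\right) \left(S + \left(6 - 1\right)\right) = -24 + 8 \cdot 2 U \left(S + \left(6 - 1\right)\right) = -24 + 8 \cdot 2 U \left(S + 5\right) = -24 + 8 \cdot 2 U \left(5 + S\right) = -24 + 16 U \left(5 + S\right)$)
$\left(-29 + A{\left(-8,7 \right)}\right) \left(-29\right) = \left(-29 + \left(-24 + 80 \left(-8\right) + 16 \cdot 7 \left(-8\right)\right)\right) \left(-29\right) = \left(-29 - 1560\right) \left(-29\right) = \left(-1589\right) \left(-29\right) = 46081$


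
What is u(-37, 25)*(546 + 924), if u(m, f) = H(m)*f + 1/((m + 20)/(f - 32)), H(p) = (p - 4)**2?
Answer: 1050215040/17 ≈ 6.1777e+7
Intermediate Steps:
H(p) = (-4 + p)**2
u(m, f) = f*(-4 + m)**2 + (-32 + f)/(20 + m) (u(m, f) = (-4 + m)**2*f + 1/((m + 20)/(f - 32)) = f*(-4 + m)**2 + 1/((20 + m)/(-32 + f)) = f*(-4 + m)**2 + (-32 + f)/(20 + m))
u(-37, 25)*(546 + 924) = ((-32 + 25 + 20*25*(-4 - 37)**2 + 25*(-37)*(-4 - 37)**2)/(20 - 37))*(546 + 924) = ((-32 + 25 + 20*25*(-41)**2 + 25*(-37)*(-41)**2)/(-17))*1470 = -(-32 + 25 + 20*25*1681 + 25*(-37)*1681)/17*1470 = -(-32 + 25 + 840500 - 1554925)/17*1470 = -1/17*(-714432)*1470 = (714432/17)*1470 = 1050215040/17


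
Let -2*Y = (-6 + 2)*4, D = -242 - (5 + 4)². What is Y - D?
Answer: 331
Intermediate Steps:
D = -323 (D = -242 - 1*9² = -242 - 1*81 = -242 - 81 = -323)
Y = 8 (Y = -(-6 + 2)*4/2 = -(-2)*4 = -½*(-16) = 8)
Y - D = 8 - 1*(-323) = 8 + 323 = 331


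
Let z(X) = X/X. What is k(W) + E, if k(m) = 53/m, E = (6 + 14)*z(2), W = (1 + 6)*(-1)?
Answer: 87/7 ≈ 12.429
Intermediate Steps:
z(X) = 1
W = -7 (W = 7*(-1) = -7)
E = 20 (E = (6 + 14)*1 = 20*1 = 20)
k(W) + E = 53/(-7) + 20 = 53*(-⅐) + 20 = -53/7 + 20 = 87/7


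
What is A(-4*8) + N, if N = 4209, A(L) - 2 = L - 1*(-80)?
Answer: 4259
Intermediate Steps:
A(L) = 82 + L (A(L) = 2 + (L - 1*(-80)) = 2 + (L + 80) = 2 + (80 + L) = 82 + L)
A(-4*8) + N = (82 - 4*8) + 4209 = (82 - 32) + 4209 = 50 + 4209 = 4259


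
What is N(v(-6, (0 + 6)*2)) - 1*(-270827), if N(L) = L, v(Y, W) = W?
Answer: 270839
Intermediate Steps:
N(v(-6, (0 + 6)*2)) - 1*(-270827) = (0 + 6)*2 - 1*(-270827) = 6*2 + 270827 = 12 + 270827 = 270839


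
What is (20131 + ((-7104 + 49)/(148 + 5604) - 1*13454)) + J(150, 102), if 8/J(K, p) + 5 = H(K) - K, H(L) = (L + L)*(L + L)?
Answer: 3449962603421/516788440 ≈ 6675.8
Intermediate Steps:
H(L) = 4*L² (H(L) = (2*L)*(2*L) = 4*L²)
J(K, p) = 8/(-5 - K + 4*K²) (J(K, p) = 8/(-5 + (4*K² - K)) = 8/(-5 + (-K + 4*K²)) = 8/(-5 - K + 4*K²))
(20131 + ((-7104 + 49)/(148 + 5604) - 1*13454)) + J(150, 102) = (20131 + ((-7104 + 49)/(148 + 5604) - 1*13454)) + 8/(-5 - 1*150 + 4*150²) = (20131 + (-7055/5752 - 13454)) + 8/(-5 - 150 + 4*22500) = (20131 + (-7055*1/5752 - 13454)) + 8/(-5 - 150 + 90000) = (20131 + (-7055/5752 - 13454)) + 8/89845 = (20131 - 77394463/5752) + 8*(1/89845) = 38399049/5752 + 8/89845 = 3449962603421/516788440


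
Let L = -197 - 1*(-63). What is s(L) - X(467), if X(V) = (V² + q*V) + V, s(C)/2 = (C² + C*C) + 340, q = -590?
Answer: 129478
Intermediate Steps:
L = -134 (L = -197 + 63 = -134)
s(C) = 680 + 4*C² (s(C) = 2*((C² + C*C) + 340) = 2*((C² + C²) + 340) = 2*(2*C² + 340) = 2*(340 + 2*C²) = 680 + 4*C²)
X(V) = V² - 589*V (X(V) = (V² - 590*V) + V = V² - 589*V)
s(L) - X(467) = (680 + 4*(-134)²) - 467*(-589 + 467) = (680 + 4*17956) - 467*(-122) = (680 + 71824) - 1*(-56974) = 72504 + 56974 = 129478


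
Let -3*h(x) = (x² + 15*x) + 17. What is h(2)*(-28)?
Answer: 476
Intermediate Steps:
h(x) = -17/3 - 5*x - x²/3 (h(x) = -((x² + 15*x) + 17)/3 = -(17 + x² + 15*x)/3 = -17/3 - 5*x - x²/3)
h(2)*(-28) = (-17/3 - 5*2 - ⅓*2²)*(-28) = (-17/3 - 10 - ⅓*4)*(-28) = (-17/3 - 10 - 4/3)*(-28) = -17*(-28) = 476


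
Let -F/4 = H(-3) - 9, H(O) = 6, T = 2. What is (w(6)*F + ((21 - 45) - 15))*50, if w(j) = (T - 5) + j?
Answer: -150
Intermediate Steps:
w(j) = -3 + j (w(j) = (2 - 5) + j = -3 + j)
F = 12 (F = -4*(6 - 9) = -4*(-3) = 12)
(w(6)*F + ((21 - 45) - 15))*50 = ((-3 + 6)*12 + ((21 - 45) - 15))*50 = (3*12 + (-24 - 15))*50 = (36 - 39)*50 = -3*50 = -150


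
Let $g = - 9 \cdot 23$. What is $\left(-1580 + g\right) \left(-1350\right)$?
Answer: $2412450$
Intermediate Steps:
$g = -207$ ($g = \left(-1\right) 207 = -207$)
$\left(-1580 + g\right) \left(-1350\right) = \left(-1580 - 207\right) \left(-1350\right) = \left(-1787\right) \left(-1350\right) = 2412450$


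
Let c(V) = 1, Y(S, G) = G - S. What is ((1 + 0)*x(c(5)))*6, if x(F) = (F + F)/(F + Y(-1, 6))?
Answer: 3/2 ≈ 1.5000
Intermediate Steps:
x(F) = 2*F/(7 + F) (x(F) = (F + F)/(F + (6 - 1*(-1))) = (2*F)/(F + (6 + 1)) = (2*F)/(F + 7) = (2*F)/(7 + F) = 2*F/(7 + F))
((1 + 0)*x(c(5)))*6 = ((1 + 0)*(2*1/(7 + 1)))*6 = (1*(2*1/8))*6 = (1*(2*1*(⅛)))*6 = (1*(¼))*6 = (¼)*6 = 3/2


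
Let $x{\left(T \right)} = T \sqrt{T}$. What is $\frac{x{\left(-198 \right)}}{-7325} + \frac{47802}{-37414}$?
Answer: $- \frac{23901}{18707} + \frac{594 i \sqrt{22}}{7325} \approx -1.2777 + 0.38036 i$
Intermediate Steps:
$x{\left(T \right)} = T^{\frac{3}{2}}$
$\frac{x{\left(-198 \right)}}{-7325} + \frac{47802}{-37414} = \frac{\left(-198\right)^{\frac{3}{2}}}{-7325} + \frac{47802}{-37414} = - 594 i \sqrt{22} \left(- \frac{1}{7325}\right) + 47802 \left(- \frac{1}{37414}\right) = \frac{594 i \sqrt{22}}{7325} - \frac{23901}{18707} = - \frac{23901}{18707} + \frac{594 i \sqrt{22}}{7325}$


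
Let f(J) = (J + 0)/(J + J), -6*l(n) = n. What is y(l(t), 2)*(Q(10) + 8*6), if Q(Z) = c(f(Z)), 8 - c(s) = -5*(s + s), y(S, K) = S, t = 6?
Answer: -61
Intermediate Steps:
l(n) = -n/6
f(J) = ½ (f(J) = J/((2*J)) = J*(1/(2*J)) = ½)
c(s) = 8 + 10*s (c(s) = 8 - (-5)*(s + s) = 8 - (-5)*2*s = 8 - (-10)*s = 8 + 10*s)
Q(Z) = 13 (Q(Z) = 8 + 10*(½) = 8 + 5 = 13)
y(l(t), 2)*(Q(10) + 8*6) = (-⅙*6)*(13 + 8*6) = -(13 + 48) = -1*61 = -61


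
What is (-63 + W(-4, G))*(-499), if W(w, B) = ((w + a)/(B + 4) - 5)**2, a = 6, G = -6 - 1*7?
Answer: 1444106/81 ≈ 17828.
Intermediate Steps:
G = -13 (G = -6 - 7 = -13)
W(w, B) = (-5 + (6 + w)/(4 + B))**2 (W(w, B) = ((w + 6)/(B + 4) - 5)**2 = ((6 + w)/(4 + B) - 5)**2 = (-5 + (6 + w)/(4 + B))**2)
(-63 + W(-4, G))*(-499) = (-63 + (14 - 1*(-4) + 5*(-13))**2/(4 - 13)**2)*(-499) = (-63 + (14 + 4 - 65)**2/(-9)**2)*(-499) = (-63 + (1/81)*(-47)**2)*(-499) = (-63 + (1/81)*2209)*(-499) = (-63 + 2209/81)*(-499) = -2894/81*(-499) = 1444106/81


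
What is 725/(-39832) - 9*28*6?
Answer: -60226709/39832 ≈ -1512.0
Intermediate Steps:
725/(-39832) - 9*28*6 = 725*(-1/39832) - 252*6 = -725/39832 - 1512 = -60226709/39832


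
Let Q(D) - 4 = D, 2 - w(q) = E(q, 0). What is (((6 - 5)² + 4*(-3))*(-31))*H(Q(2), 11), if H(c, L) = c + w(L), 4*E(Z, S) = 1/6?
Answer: 65131/24 ≈ 2713.8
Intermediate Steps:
E(Z, S) = 1/24 (E(Z, S) = (¼)/6 = (¼)*(⅙) = 1/24)
w(q) = 47/24 (w(q) = 2 - 1*1/24 = 2 - 1/24 = 47/24)
Q(D) = 4 + D
H(c, L) = 47/24 + c (H(c, L) = c + 47/24 = 47/24 + c)
(((6 - 5)² + 4*(-3))*(-31))*H(Q(2), 11) = (((6 - 5)² + 4*(-3))*(-31))*(47/24 + (4 + 2)) = ((1² - 12)*(-31))*(47/24 + 6) = ((1 - 12)*(-31))*(191/24) = -11*(-31)*(191/24) = 341*(191/24) = 65131/24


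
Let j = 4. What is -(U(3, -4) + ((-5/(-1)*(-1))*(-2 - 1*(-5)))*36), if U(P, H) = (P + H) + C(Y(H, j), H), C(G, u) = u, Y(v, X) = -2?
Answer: 545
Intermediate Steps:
U(P, H) = P + 2*H (U(P, H) = (P + H) + H = (H + P) + H = P + 2*H)
-(U(3, -4) + ((-5/(-1)*(-1))*(-2 - 1*(-5)))*36) = -((3 + 2*(-4)) + ((-5/(-1)*(-1))*(-2 - 1*(-5)))*36) = -((3 - 8) + ((-5*(-1)*(-1))*(-2 + 5))*36) = -(-5 + ((5*(-1))*3)*36) = -(-5 - 5*3*36) = -(-5 - 15*36) = -(-5 - 540) = -1*(-545) = 545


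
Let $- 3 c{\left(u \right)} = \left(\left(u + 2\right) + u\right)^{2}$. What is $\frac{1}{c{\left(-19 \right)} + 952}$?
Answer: $\frac{1}{520} \approx 0.0019231$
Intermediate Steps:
$c{\left(u \right)} = - \frac{\left(2 + 2 u\right)^{2}}{3}$ ($c{\left(u \right)} = - \frac{\left(\left(u + 2\right) + u\right)^{2}}{3} = - \frac{\left(\left(2 + u\right) + u\right)^{2}}{3} = - \frac{\left(2 + 2 u\right)^{2}}{3}$)
$\frac{1}{c{\left(-19 \right)} + 952} = \frac{1}{- \frac{4 \left(1 - 19\right)^{2}}{3} + 952} = \frac{1}{- \frac{4 \left(-18\right)^{2}}{3} + 952} = \frac{1}{\left(- \frac{4}{3}\right) 324 + 952} = \frac{1}{-432 + 952} = \frac{1}{520}$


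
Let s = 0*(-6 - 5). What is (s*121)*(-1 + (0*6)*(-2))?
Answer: 0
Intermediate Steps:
s = 0 (s = 0*(-11) = 0)
(s*121)*(-1 + (0*6)*(-2)) = (0*121)*(-1 + (0*6)*(-2)) = 0*(-1 + 0*(-2)) = 0*(-1 + 0) = 0*(-1) = 0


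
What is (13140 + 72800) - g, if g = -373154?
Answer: 459094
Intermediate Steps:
(13140 + 72800) - g = (13140 + 72800) - 1*(-373154) = 85940 + 373154 = 459094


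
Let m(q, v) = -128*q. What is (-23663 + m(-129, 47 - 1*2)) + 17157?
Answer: 10006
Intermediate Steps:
(-23663 + m(-129, 47 - 1*2)) + 17157 = (-23663 - 128*(-129)) + 17157 = (-23663 + 16512) + 17157 = -7151 + 17157 = 10006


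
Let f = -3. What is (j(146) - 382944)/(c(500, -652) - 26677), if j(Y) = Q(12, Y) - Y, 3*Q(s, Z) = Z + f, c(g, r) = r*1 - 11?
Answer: 1149127/82020 ≈ 14.010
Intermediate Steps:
c(g, r) = -11 + r (c(g, r) = r - 11 = -11 + r)
Q(s, Z) = -1 + Z/3 (Q(s, Z) = (Z - 3)/3 = (-3 + Z)/3 = -1 + Z/3)
j(Y) = -1 - 2*Y/3 (j(Y) = (-1 + Y/3) - Y = -1 - 2*Y/3)
(j(146) - 382944)/(c(500, -652) - 26677) = ((-1 - ⅔*146) - 382944)/((-11 - 652) - 26677) = ((-1 - 292/3) - 382944)/(-663 - 26677) = (-295/3 - 382944)/(-27340) = -1149127/3*(-1/27340) = 1149127/82020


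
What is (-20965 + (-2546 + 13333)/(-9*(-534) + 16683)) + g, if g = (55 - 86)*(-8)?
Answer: -445176826/21489 ≈ -20717.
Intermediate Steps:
g = 248 (g = -31*(-8) = 248)
(-20965 + (-2546 + 13333)/(-9*(-534) + 16683)) + g = (-20965 + (-2546 + 13333)/(-9*(-534) + 16683)) + 248 = (-20965 + 10787/(4806 + 16683)) + 248 = (-20965 + 10787/21489) + 248 = -450506098/21489 + 248 = -445176826/21489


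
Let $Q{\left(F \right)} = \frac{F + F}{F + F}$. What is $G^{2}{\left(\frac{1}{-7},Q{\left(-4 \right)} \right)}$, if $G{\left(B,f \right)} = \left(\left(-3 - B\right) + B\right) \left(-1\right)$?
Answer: $9$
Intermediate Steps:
$Q{\left(F \right)} = 1$ ($Q{\left(F \right)} = \frac{2 F}{2 F} = 2 F \frac{1}{2 F} = 1$)
$G{\left(B,f \right)} = 3$ ($G{\left(B,f \right)} = \left(-3\right) \left(-1\right) = 3$)
$G^{2}{\left(\frac{1}{-7},Q{\left(-4 \right)} \right)} = 3^{2} = 9$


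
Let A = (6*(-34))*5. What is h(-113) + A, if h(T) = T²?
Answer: 11749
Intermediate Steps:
A = -1020 (A = -204*5 = -1020)
h(-113) + A = (-113)² - 1020 = 12769 - 1020 = 11749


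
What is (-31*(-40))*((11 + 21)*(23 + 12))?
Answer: 1388800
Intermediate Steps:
(-31*(-40))*((11 + 21)*(23 + 12)) = 1240*(32*35) = 1240*1120 = 1388800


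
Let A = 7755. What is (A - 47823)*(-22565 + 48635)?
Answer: -1044572760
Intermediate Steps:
(A - 47823)*(-22565 + 48635) = (7755 - 47823)*(-22565 + 48635) = -40068*26070 = -1044572760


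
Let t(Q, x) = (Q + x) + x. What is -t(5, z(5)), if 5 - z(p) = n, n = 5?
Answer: -5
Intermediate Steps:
z(p) = 0 (z(p) = 5 - 1*5 = 5 - 5 = 0)
t(Q, x) = Q + 2*x
-t(5, z(5)) = -(5 + 2*0) = -(5 + 0) = -1*5 = -5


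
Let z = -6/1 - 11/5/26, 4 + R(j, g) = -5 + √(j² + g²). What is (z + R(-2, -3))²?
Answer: 4065221/16900 - 1961*√13/65 ≈ 131.77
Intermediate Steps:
R(j, g) = -9 + √(g² + j²) (R(j, g) = -4 + (-5 + √(j² + g²)) = -4 + (-5 + √(g² + j²)) = -9 + √(g² + j²))
z = -791/130 (z = -6*1 - 11*⅕*(1/26) = -6 - 11/5*1/26 = -6 - 11/130 = -791/130 ≈ -6.0846)
(z + R(-2, -3))² = (-791/130 + (-9 + √((-3)² + (-2)²)))² = (-791/130 + (-9 + √(9 + 4)))² = (-791/130 + (-9 + √13))² = (-1961/130 + √13)²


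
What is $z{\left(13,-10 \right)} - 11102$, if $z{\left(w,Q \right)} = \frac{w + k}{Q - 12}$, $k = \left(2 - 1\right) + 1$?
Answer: $- \frac{244259}{22} \approx -11103.0$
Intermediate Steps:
$k = 2$ ($k = \left(2 - 1\right) + 1 = 1 + 1 = 2$)
$z{\left(w,Q \right)} = \frac{2 + w}{-12 + Q}$ ($z{\left(w,Q \right)} = \frac{w + 2}{Q - 12} = \frac{2 + w}{-12 + Q}$)
$z{\left(13,-10 \right)} - 11102 = \frac{2 + 13}{-12 - 10} - 11102 = \frac{1}{-22} \cdot 15 - 11102 = \left(- \frac{1}{22}\right) 15 - 11102 = - \frac{15}{22} - 11102 = - \frac{244259}{22}$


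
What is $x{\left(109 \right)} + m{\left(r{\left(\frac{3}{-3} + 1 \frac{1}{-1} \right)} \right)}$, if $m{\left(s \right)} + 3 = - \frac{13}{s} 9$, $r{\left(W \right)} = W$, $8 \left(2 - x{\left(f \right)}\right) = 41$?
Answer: $\frac{419}{8} \approx 52.375$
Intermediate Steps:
$x{\left(f \right)} = - \frac{25}{8}$ ($x{\left(f \right)} = 2 - \frac{41}{8} = - \frac{25}{8}$)
$m{\left(s \right)} = -3 - \frac{117}{s}$ ($m{\left(s \right)} = -3 + - \frac{13}{s} 9 = -3 - \frac{117}{s}$)
$x{\left(109 \right)} + m{\left(r{\left(\frac{3}{-3} + 1 \frac{1}{-1} \right)} \right)} = - \frac{25}{8} - \left(3 + \frac{117}{\frac{3}{-3} + 1 \frac{1}{-1}}\right) = - \frac{25}{8} - \left(3 + \frac{117}{3 \left(- \frac{1}{3}\right) + 1 \left(-1\right)}\right) = - \frac{25}{8} - \left(3 + \frac{117}{-1 - 1}\right) = - \frac{25}{8} - \left(3 + \frac{117}{-2}\right) = - \frac{25}{8} - - \frac{111}{2} = - \frac{25}{8} + \left(-3 + \frac{117}{2}\right) = - \frac{25}{8} + \frac{111}{2} = \frac{419}{8}$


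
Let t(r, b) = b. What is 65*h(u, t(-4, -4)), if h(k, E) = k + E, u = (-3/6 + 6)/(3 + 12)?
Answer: -1417/6 ≈ -236.17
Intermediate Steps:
u = 11/30 (u = (-3*⅙ + 6)/15 = (-½ + 6)*(1/15) = (11/2)*(1/15) = 11/30 ≈ 0.36667)
h(k, E) = E + k
65*h(u, t(-4, -4)) = 65*(-4 + 11/30) = 65*(-109/30) = -1417/6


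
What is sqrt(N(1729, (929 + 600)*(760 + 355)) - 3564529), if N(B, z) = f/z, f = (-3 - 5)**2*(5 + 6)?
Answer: I*sqrt(85621234957249985)/154985 ≈ 1888.0*I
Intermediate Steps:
f = 704 (f = (-8)**2*11 = 64*11 = 704)
N(B, z) = 704/z
sqrt(N(1729, (929 + 600)*(760 + 355)) - 3564529) = sqrt(704/(((929 + 600)*(760 + 355))) - 3564529) = sqrt(704/((1529*1115)) - 3564529) = sqrt(704/1704835 - 3564529) = sqrt(704*(1/1704835) - 3564529) = sqrt(64/154985 - 3564529) = sqrt(-552448527001/154985) = I*sqrt(85621234957249985)/154985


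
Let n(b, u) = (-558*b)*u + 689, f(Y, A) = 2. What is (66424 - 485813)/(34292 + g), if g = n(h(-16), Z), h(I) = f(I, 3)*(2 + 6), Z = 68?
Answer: 419389/572123 ≈ 0.73304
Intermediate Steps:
h(I) = 16 (h(I) = 2*(2 + 6) = 2*8 = 16)
n(b, u) = 689 - 558*b*u (n(b, u) = -558*b*u + 689 = 689 - 558*b*u)
g = -606415 (g = 689 - 558*16*68 = 689 - 607104 = -606415)
(66424 - 485813)/(34292 + g) = (66424 - 485813)/(34292 - 606415) = -419389/(-572123) = -419389*(-1/572123) = 419389/572123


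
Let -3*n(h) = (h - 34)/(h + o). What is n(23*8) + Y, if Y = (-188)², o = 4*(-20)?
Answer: 1837863/52 ≈ 35344.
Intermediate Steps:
o = -80
Y = 35344
n(h) = -(-34 + h)/(3*(-80 + h)) (n(h) = -(h - 34)/(3*(h - 80)) = -(-34 + h)/(3*(-80 + h)))
n(23*8) + Y = (34 - 23*8)/(3*(-80 + 23*8)) + 35344 = (34 - 1*184)/(3*(-80 + 184)) + 35344 = (⅓)*(34 - 184)/104 + 35344 = (⅓)*(1/104)*(-150) + 35344 = -25/52 + 35344 = 1837863/52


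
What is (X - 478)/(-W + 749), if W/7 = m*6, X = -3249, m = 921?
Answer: 3727/37933 ≈ 0.098252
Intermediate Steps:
W = 38682 (W = 7*(921*6) = 7*5526 = 38682)
(X - 478)/(-W + 749) = (-3249 - 478)/(-1*38682 + 749) = -3727/(-38682 + 749) = -3727/(-37933) = -3727*(-1/37933) = 3727/37933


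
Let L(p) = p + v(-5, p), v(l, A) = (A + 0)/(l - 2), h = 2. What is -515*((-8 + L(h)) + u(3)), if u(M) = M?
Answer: 11845/7 ≈ 1692.1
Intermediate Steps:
v(l, A) = A/(-2 + l)
L(p) = 6*p/7 (L(p) = p + p/(-2 - 5) = p + p/(-7) = p + p*(-⅐) = p - p/7 = 6*p/7)
-515*((-8 + L(h)) + u(3)) = -515*((-8 + (6/7)*2) + 3) = -515*((-8 + 12/7) + 3) = -515*(-44/7 + 3) = -515*(-23/7) = 11845/7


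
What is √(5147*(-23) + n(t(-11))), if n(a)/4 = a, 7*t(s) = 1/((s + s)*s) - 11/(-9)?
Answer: I*√6316891147/231 ≈ 344.06*I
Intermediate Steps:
t(s) = 11/63 + 1/(14*s²) (t(s) = (1/((s + s)*s) - 11/(-9))/7 = (1/(((2*s))*s) - 11*(-⅑))/7 = ((1/(2*s))/s + 11/9)/7 = (1/(2*s²) + 11/9)/7 = (11/9 + 1/(2*s²))/7 = 11/63 + 1/(14*s²))
n(a) = 4*a
√(5147*(-23) + n(t(-11))) = √(5147*(-23) + 4*(11/63 + (1/14)/(-11)²)) = √(-118381 + 4*(11/63 + (1/14)*(1/121))) = √(-118381 + 4*(11/63 + 1/1694)) = √(-118381 + 4*(2671/15246)) = √(-118381 + 5342/7623) = √(-902413021/7623) = I*√6316891147/231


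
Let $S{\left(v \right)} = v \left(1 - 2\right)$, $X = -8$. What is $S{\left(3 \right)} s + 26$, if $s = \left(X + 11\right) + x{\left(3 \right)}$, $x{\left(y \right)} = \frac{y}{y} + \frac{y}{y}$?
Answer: $11$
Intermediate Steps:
$x{\left(y \right)} = 2$ ($x{\left(y \right)} = 1 + 1 = 2$)
$S{\left(v \right)} = - v$ ($S{\left(v \right)} = v \left(-1\right) = - v$)
$s = 5$ ($s = \left(-8 + 11\right) + 2 = 3 + 2 = 5$)
$S{\left(3 \right)} s + 26 = \left(-1\right) 3 \cdot 5 + 26 = \left(-3\right) 5 + 26 = -15 + 26 = 11$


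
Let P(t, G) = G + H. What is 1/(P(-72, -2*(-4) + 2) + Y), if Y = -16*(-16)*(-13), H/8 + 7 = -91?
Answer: -1/4102 ≈ -0.00024378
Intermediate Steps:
H = -784 (H = -56 + 8*(-91) = -56 - 728 = -784)
Y = -3328 (Y = 256*(-13) = -3328)
P(t, G) = -784 + G (P(t, G) = G - 784 = -784 + G)
1/(P(-72, -2*(-4) + 2) + Y) = 1/((-784 + (-2*(-4) + 2)) - 3328) = 1/((-784 + (8 + 2)) - 3328) = 1/((-784 + 10) - 3328) = 1/(-774 - 3328) = 1/(-4102) = -1/4102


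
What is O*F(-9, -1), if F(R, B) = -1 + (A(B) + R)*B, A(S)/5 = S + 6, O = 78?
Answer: -1326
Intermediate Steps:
A(S) = 30 + 5*S (A(S) = 5*(S + 6) = 5*(6 + S) = 30 + 5*S)
F(R, B) = -1 + B*(30 + R + 5*B) (F(R, B) = -1 + ((30 + 5*B) + R)*B = -1 + (30 + R + 5*B)*B = -1 + B*(30 + R + 5*B))
O*F(-9, -1) = 78*(-1 - 1*(-9) + 5*(-1)*(6 - 1)) = 78*(-1 + 9 + 5*(-1)*5) = 78*(-1 + 9 - 25) = 78*(-17) = -1326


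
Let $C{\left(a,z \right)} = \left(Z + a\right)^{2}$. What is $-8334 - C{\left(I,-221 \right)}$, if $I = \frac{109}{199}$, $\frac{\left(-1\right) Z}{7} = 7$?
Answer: $- \frac{423002898}{39601} \approx -10682.0$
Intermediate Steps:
$Z = -49$ ($Z = \left(-7\right) 7 = -49$)
$I = \frac{109}{199}$ ($I = 109 \cdot \frac{1}{199} = \frac{109}{199} \approx 0.54774$)
$C{\left(a,z \right)} = \left(-49 + a\right)^{2}$
$-8334 - C{\left(I,-221 \right)} = -8334 - \left(-49 + \frac{109}{199}\right)^{2} = -8334 - \left(- \frac{9642}{199}\right)^{2} = -8334 - \frac{92968164}{39601} = - \frac{423002898}{39601}$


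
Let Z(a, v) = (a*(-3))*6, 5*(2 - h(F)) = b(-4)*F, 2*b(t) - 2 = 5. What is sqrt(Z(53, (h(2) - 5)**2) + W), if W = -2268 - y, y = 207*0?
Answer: 3*I*sqrt(358) ≈ 56.763*I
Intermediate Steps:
y = 0
b(t) = 7/2 (b(t) = 1 + (1/2)*5 = 1 + 5/2 = 7/2)
h(F) = 2 - 7*F/10
Z(a, v) = -18*a (Z(a, v) = -3*a*6 = -18*a)
W = -2268 (W = -2268 - 1*0 = -2268 + 0 = -2268)
sqrt(Z(53, (h(2) - 5)**2) + W) = sqrt(-18*53 - 2268) = sqrt(-954 - 2268) = sqrt(-3222) = 3*I*sqrt(358)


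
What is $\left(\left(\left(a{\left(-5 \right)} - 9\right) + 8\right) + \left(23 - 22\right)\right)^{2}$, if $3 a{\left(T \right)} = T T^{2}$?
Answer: $\frac{15625}{9} \approx 1736.1$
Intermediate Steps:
$a{\left(T \right)} = \frac{T^{3}}{3}$ ($a{\left(T \right)} = \frac{T T^{2}}{3} = \frac{T^{3}}{3}$)
$\left(\left(\left(a{\left(-5 \right)} - 9\right) + 8\right) + \left(23 - 22\right)\right)^{2} = \left(\left(\left(\frac{\left(-5\right)^{3}}{3} - 9\right) + 8\right) + \left(23 - 22\right)\right)^{2} = \left(\left(\left(\frac{1}{3} \left(-125\right) - 9\right) + 8\right) + \left(23 - 22\right)\right)^{2} = \left(\left(\left(- \frac{125}{3} - 9\right) + 8\right) + 1\right)^{2} = \left(\left(- \frac{152}{3} + 8\right) + 1\right)^{2} = \left(- \frac{128}{3} + 1\right)^{2} = \left(- \frac{125}{3}\right)^{2} = \frac{15625}{9}$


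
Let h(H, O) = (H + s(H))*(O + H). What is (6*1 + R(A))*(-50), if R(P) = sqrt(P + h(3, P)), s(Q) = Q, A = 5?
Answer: -300 - 50*sqrt(53) ≈ -664.01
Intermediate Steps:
h(H, O) = 2*H*(H + O) (h(H, O) = (H + H)*(O + H) = (2*H)*(H + O) = 2*H*(H + O))
R(P) = sqrt(18 + 7*P) (R(P) = sqrt(P + 2*3*(3 + P)) = sqrt(P + (18 + 6*P)) = sqrt(18 + 7*P))
(6*1 + R(A))*(-50) = (6*1 + sqrt(18 + 7*5))*(-50) = (6 + sqrt(18 + 35))*(-50) = (6 + sqrt(53))*(-50) = -300 - 50*sqrt(53)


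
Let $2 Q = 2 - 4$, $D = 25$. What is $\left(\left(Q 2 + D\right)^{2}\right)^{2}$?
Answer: $279841$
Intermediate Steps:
$Q = -1$ ($Q = \frac{2 - 4}{2} = \frac{1}{2} \left(-2\right) = -1$)
$\left(\left(Q 2 + D\right)^{2}\right)^{2} = \left(\left(\left(-1\right) 2 + 25\right)^{2}\right)^{2} = \left(\left(-2 + 25\right)^{2}\right)^{2} = \left(23^{2}\right)^{2} = 529^{2} = 279841$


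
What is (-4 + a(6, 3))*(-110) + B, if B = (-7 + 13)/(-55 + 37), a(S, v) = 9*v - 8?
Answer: -4951/3 ≈ -1650.3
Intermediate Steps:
a(S, v) = -8 + 9*v
B = -⅓ (B = 6/(-18) = 6*(-1/18) = -⅓ ≈ -0.33333)
(-4 + a(6, 3))*(-110) + B = (-4 + (-8 + 9*3))*(-110) - ⅓ = (-4 + (-8 + 27))*(-110) - ⅓ = (-4 + 19)*(-110) - ⅓ = 15*(-110) - ⅓ = -1650 - ⅓ = -4951/3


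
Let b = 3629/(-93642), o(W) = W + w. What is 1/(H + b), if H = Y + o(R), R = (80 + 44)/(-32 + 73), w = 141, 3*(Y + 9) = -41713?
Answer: -3839322/52864959539 ≈ -7.2625e-5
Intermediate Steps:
Y = -41740/3 (Y = -9 + (⅓)*(-41713) = -9 - 41713/3 = -41740/3 ≈ -13913.)
R = 124/41 ≈ 3.0244
o(W) = 141 + W (o(W) = W + 141 = 141 + W)
b = -3629/93642 (b = 3629*(-1/93642) = -3629/93642 ≈ -0.038754)
H = -1693625/123 (H = -41740/3 + (141 + 124/41) = -41740/3 + 5905/41 = -1693625/123 ≈ -13769.)
1/(H + b) = 1/(-1693625/123 - 3629/93642) = 1/(-52864959539/3839322) = -3839322/52864959539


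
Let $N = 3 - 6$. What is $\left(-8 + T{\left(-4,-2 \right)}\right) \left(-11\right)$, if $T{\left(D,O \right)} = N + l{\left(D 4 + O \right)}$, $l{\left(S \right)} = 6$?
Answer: $55$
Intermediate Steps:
$N = -3$ ($N = 3 - 6 = -3$)
$T{\left(D,O \right)} = 3$ ($T{\left(D,O \right)} = -3 + 6 = 3$)
$\left(-8 + T{\left(-4,-2 \right)}\right) \left(-11\right) = \left(-8 + 3\right) \left(-11\right) = \left(-5\right) \left(-11\right) = 55$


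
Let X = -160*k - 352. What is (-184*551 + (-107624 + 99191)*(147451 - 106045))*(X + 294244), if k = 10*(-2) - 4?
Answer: -103991291683224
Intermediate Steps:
k = -24 (k = -20 - 4 = -24)
X = 3488 (X = -160*(-24) - 352 = 3840 - 352 = 3488)
(-184*551 + (-107624 + 99191)*(147451 - 106045))*(X + 294244) = (-184*551 + (-107624 + 99191)*(147451 - 106045))*(3488 + 294244) = (-101384 - 8433*41406)*297732 = (-101384 - 349176798)*297732 = -349278182*297732 = -103991291683224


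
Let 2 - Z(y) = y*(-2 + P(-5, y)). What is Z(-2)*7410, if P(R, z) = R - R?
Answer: -14820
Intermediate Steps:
P(R, z) = 0
Z(y) = 2 + 2*y (Z(y) = 2 - y*(-2 + 0) = 2 - y*(-2) = 2 - (-2)*y = 2 + 2*y)
Z(-2)*7410 = (2 + 2*(-2))*7410 = (2 - 4)*7410 = -2*7410 = -14820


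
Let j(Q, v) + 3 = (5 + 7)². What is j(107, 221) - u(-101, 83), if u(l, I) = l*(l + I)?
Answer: -1677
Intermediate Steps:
u(l, I) = l*(I + l)
j(Q, v) = 141 (j(Q, v) = -3 + (5 + 7)² = -3 + 12² = -3 + 144 = 141)
j(107, 221) - u(-101, 83) = 141 - (-101)*(83 - 101) = 141 - (-101)*(-18) = 141 - 1*1818 = 141 - 1818 = -1677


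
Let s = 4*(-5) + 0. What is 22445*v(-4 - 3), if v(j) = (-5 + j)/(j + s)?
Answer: 89780/9 ≈ 9975.6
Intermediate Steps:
s = -20 (s = -20 + 0 = -20)
v(j) = (-5 + j)/(-20 + j) (v(j) = (-5 + j)/(j - 20) = (-5 + j)/(-20 + j))
22445*v(-4 - 3) = 22445*((-5 + (-4 - 3))/(-20 + (-4 - 3))) = 22445*((-5 - 7)/(-20 - 7)) = 22445*(-12/(-27)) = 22445*(-1/27*(-12)) = 22445*(4/9) = 89780/9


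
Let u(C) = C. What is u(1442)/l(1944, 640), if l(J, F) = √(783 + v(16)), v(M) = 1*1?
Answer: 103/2 ≈ 51.500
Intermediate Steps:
v(M) = 1
l(J, F) = 28 (l(J, F) = √(783 + 1) = √784 = 28)
u(1442)/l(1944, 640) = 1442/28 = 1442*(1/28) = 103/2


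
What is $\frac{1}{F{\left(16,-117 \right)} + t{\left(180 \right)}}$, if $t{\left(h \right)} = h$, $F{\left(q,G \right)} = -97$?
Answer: $\frac{1}{83} \approx 0.012048$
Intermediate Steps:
$\frac{1}{F{\left(16,-117 \right)} + t{\left(180 \right)}} = \frac{1}{-97 + 180} = \frac{1}{83}$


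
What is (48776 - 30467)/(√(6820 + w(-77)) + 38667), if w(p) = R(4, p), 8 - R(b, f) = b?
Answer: 707954103/1495130065 - 36618*√1706/1495130065 ≈ 0.47250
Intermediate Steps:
R(b, f) = 8 - b
w(p) = 4 (w(p) = 8 - 1*4 = 8 - 4 = 4)
(48776 - 30467)/(√(6820 + w(-77)) + 38667) = (48776 - 30467)/(√(6820 + 4) + 38667) = 18309/(√6824 + 38667) = 18309/(2*√1706 + 38667) = 18309/(38667 + 2*√1706)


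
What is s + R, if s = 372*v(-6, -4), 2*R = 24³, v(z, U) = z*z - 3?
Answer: 19188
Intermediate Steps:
v(z, U) = -3 + z² (v(z, U) = z² - 3 = -3 + z²)
R = 6912 (R = (½)*24³ = (½)*13824 = 6912)
s = 12276 (s = 372*(-3 + (-6)²) = 372*(-3 + 36) = 372*33 = 12276)
s + R = 12276 + 6912 = 19188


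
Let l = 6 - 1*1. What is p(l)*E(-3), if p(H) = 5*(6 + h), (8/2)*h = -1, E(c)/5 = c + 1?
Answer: -575/2 ≈ -287.50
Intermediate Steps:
E(c) = 5 + 5*c (E(c) = 5*(c + 1) = 5*(1 + c) = 5 + 5*c)
h = -¼ (h = (¼)*(-1) = -¼ ≈ -0.25000)
l = 5 (l = 6 - 1 = 5)
p(H) = 115/4 (p(H) = 5*(6 - ¼) = 5*(23/4) = 115/4)
p(l)*E(-3) = 115*(5 + 5*(-3))/4 = 115*(5 - 15)/4 = (115/4)*(-10) = -575/2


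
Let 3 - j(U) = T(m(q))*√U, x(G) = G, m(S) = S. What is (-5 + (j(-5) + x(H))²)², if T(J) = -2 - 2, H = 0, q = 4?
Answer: 2896 - 3648*I*√5 ≈ 2896.0 - 8157.2*I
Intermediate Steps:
T(J) = -4
j(U) = 3 + 4*√U (j(U) = 3 - (-4)*√U = 3 + 4*√U)
(-5 + (j(-5) + x(H))²)² = (-5 + ((3 + 4*√(-5)) + 0)²)² = (-5 + ((3 + 4*(I*√5)) + 0)²)² = (-5 + ((3 + 4*I*√5) + 0)²)² = (-5 + (3 + 4*I*√5)²)²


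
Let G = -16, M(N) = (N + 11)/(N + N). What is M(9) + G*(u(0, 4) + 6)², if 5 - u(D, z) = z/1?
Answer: -7046/9 ≈ -782.89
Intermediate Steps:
u(D, z) = 5 - z (u(D, z) = 5 - z/1 = 5 - z)
M(N) = (11 + N)/(2*N) (M(N) = (11 + N)/((2*N)) = (11 + N)*(1/(2*N)) = (11 + N)/(2*N))
M(9) + G*(u(0, 4) + 6)² = (½)*(11 + 9)/9 - 16*((5 - 1*4) + 6)² = (½)*(⅑)*20 - 16*((5 - 4) + 6)² = 10/9 - 16*(1 + 6)² = 10/9 - 16*7² = 10/9 - 16*49 = 10/9 - 784 = -7046/9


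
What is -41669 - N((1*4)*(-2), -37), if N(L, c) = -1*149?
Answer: -41520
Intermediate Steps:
N(L, c) = -149
-41669 - N((1*4)*(-2), -37) = -41669 - 1*(-149) = -41669 + 149 = -41520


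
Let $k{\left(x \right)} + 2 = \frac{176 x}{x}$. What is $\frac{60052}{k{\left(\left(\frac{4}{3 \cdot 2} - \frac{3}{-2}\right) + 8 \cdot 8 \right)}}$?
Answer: $\frac{30026}{87} \approx 345.13$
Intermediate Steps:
$k{\left(x \right)} = 174$ ($k{\left(x \right)} = -2 + \frac{176 x}{x} = -2 + 176 = 174$)
$\frac{60052}{k{\left(\left(\frac{4}{3 \cdot 2} - \frac{3}{-2}\right) + 8 \cdot 8 \right)}} = \frac{60052}{174} = 60052 \cdot \frac{1}{174} = \frac{30026}{87}$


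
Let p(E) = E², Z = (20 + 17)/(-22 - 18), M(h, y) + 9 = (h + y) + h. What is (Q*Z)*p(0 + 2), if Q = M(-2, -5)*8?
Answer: 2664/5 ≈ 532.80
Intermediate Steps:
M(h, y) = -9 + y + 2*h (M(h, y) = -9 + ((h + y) + h) = -9 + (y + 2*h) = -9 + y + 2*h)
Q = -144 (Q = (-9 - 5 + 2*(-2))*8 = (-9 - 5 - 4)*8 = -18*8 = -144)
Z = -37/40 (Z = 37/(-40) = 37*(-1/40) = -37/40 ≈ -0.92500)
(Q*Z)*p(0 + 2) = (-144*(-37/40))*(0 + 2)² = (666/5)*2² = (666/5)*4 = 2664/5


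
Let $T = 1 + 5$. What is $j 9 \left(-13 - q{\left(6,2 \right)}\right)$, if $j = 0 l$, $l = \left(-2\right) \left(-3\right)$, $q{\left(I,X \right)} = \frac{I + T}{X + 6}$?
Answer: $0$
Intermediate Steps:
$T = 6$
$q{\left(I,X \right)} = \frac{6 + I}{6 + X}$ ($q{\left(I,X \right)} = \frac{I + 6}{X + 6} = \frac{6 + I}{6 + X}$)
$l = 6$
$j = 0$ ($j = 0 \cdot 6 = 0$)
$j 9 \left(-13 - q{\left(6,2 \right)}\right) = 0 \cdot 9 \left(-13 - \frac{6 + 6}{6 + 2}\right) = 0 \left(-13 - \frac{1}{8} \cdot 12\right) = 0 \left(-13 - \frac{3}{2}\right) = 0 \left(- \frac{29}{2}\right) = 0$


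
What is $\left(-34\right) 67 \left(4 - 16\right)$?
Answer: $27336$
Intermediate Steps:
$\left(-34\right) 67 \left(4 - 16\right) = - 2278 \left(4 - 16\right) = \left(-2278\right) \left(-12\right) = 27336$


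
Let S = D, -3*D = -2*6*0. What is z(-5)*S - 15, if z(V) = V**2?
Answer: -15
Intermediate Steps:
D = 0 (D = -(-2*6)*0/3 = -(-4)*0 = -1/3*0 = 0)
S = 0
z(-5)*S - 15 = (-5)**2*0 - 15 = 25*0 - 15 = 0 - 15 = -15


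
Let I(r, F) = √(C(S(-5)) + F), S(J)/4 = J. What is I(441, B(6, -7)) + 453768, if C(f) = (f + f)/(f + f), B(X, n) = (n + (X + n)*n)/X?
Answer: 453769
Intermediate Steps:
B(X, n) = (n + n*(X + n))/X
S(J) = 4*J
C(f) = 1 (C(f) = (2*f)/((2*f)) = (2*f)*(1/(2*f)) = 1)
I(r, F) = √(1 + F)
I(441, B(6, -7)) + 453768 = √(1 - 7*(1 + 6 - 7)/6) + 453768 = √(1 - 7*⅙*0) + 453768 = √(1 + 0) + 453768 = √1 + 453768 = 1 + 453768 = 453769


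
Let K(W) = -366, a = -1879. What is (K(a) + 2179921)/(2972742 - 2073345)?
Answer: 2179555/899397 ≈ 2.4234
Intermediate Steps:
(K(a) + 2179921)/(2972742 - 2073345) = (-366 + 2179921)/(2972742 - 2073345) = 2179555/899397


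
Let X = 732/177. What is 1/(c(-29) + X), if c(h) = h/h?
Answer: 59/303 ≈ 0.19472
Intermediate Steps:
X = 244/59 (X = 732*(1/177) = 244/59 ≈ 4.1356)
c(h) = 1
1/(c(-29) + X) = 1/(1 + 244/59) = 1/(303/59) = 59/303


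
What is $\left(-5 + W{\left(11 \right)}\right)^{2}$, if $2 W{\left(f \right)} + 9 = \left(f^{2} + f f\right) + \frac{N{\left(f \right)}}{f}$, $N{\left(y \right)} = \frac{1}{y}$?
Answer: $\frac{182034064}{14641} \approx 12433.0$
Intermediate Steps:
$W{\left(f \right)} = - \frac{9}{2} + f^{2} + \frac{1}{2 f^{2}}$ ($W{\left(f \right)} = - \frac{9}{2} + \frac{\left(f^{2} + f f\right) + \frac{1}{f f}}{2} = - \frac{9}{2} + \frac{\left(f^{2} + f^{2}\right) + \frac{1}{f^{2}}}{2} = - \frac{9}{2} + \frac{2 f^{2} + \frac{1}{f^{2}}}{2} = - \frac{9}{2} + \frac{\frac{1}{f^{2}} + 2 f^{2}}{2} = - \frac{9}{2} + \left(f^{2} + \frac{1}{2 f^{2}}\right) = - \frac{9}{2} + f^{2} + \frac{1}{2 f^{2}}$)
$\left(-5 + W{\left(11 \right)}\right)^{2} = \left(-5 + \left(- \frac{9}{2} + 11^{2} + \frac{1}{2 \cdot 121}\right)\right)^{2} = \left(-5 + \left(- \frac{9}{2} + 121 + \frac{1}{2} \cdot \frac{1}{121}\right)\right)^{2} = \left(-5 + \left(- \frac{9}{2} + 121 + \frac{1}{242}\right)\right)^{2} = \left(-5 + \frac{14097}{121}\right)^{2} = \left(\frac{13492}{121}\right)^{2} = \frac{182034064}{14641}$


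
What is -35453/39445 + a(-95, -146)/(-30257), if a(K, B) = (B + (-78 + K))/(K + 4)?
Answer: -13946916038/15515335745 ≈ -0.89891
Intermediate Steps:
a(K, B) = (-78 + B + K)/(4 + K)
-35453/39445 + a(-95, -146)/(-30257) = -35453/39445 + ((-78 - 146 - 95)/(4 - 95))/(-30257) = -35453*1/39445 + (-319/(-91))*(-1/30257) = -35453/39445 - 1/91*(-319)*(-1/30257) = -35453/39445 + (319/91)*(-1/30257) = -35453/39445 - 319/2753387 = -13946916038/15515335745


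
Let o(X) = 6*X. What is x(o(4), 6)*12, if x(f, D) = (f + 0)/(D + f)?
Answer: 48/5 ≈ 9.6000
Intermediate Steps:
x(f, D) = f/(D + f)
x(o(4), 6)*12 = ((6*4)/(6 + 6*4))*12 = (24/(6 + 24))*12 = (24/30)*12 = (24*(1/30))*12 = (⅘)*12 = 48/5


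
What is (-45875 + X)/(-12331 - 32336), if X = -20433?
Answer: 66308/44667 ≈ 1.4845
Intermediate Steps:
(-45875 + X)/(-12331 - 32336) = (-45875 - 20433)/(-12331 - 32336) = -66308/(-44667) = -66308*(-1/44667) = 66308/44667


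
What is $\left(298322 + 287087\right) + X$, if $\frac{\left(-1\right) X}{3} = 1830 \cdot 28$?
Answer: $431689$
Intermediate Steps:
$X = -153720$ ($X = - 3 \cdot 1830 \cdot 28 = \left(-3\right) 51240 = -153720$)
$\left(298322 + 287087\right) + X = \left(298322 + 287087\right) - 153720 = 585409 - 153720 = 431689$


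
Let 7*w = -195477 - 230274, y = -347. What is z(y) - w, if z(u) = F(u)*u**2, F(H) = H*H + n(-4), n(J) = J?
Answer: 101485345266/7 ≈ 1.4498e+10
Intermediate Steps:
w = -425751/7 (w = (-195477 - 230274)/7 = (1/7)*(-425751) = -425751/7 ≈ -60822.)
F(H) = -4 + H**2 (F(H) = H*H - 4 = H**2 - 4 = -4 + H**2)
z(u) = u**2*(-4 + u**2) (z(u) = (-4 + u**2)*u**2 = u**2*(-4 + u**2))
z(y) - w = (-347)**2*(-4 + (-347)**2) - 1*(-425751/7) = 120409*(-4 + 120409) + 425751/7 = 120409*120405 + 425751/7 = 14497845645 + 425751/7 = 101485345266/7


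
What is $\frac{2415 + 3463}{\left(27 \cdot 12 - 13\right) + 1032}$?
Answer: $\frac{5878}{1343} \approx 4.3768$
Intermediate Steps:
$\frac{2415 + 3463}{\left(27 \cdot 12 - 13\right) + 1032} = \frac{5878}{\left(324 - 13\right) + 1032} = \frac{5878}{311 + 1032} = \frac{5878}{1343}$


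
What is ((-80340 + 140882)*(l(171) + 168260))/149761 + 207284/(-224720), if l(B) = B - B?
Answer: 572286490200819/8413572980 ≈ 68019.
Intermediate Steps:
l(B) = 0
((-80340 + 140882)*(l(171) + 168260))/149761 + 207284/(-224720) = ((-80340 + 140882)*(0 + 168260))/149761 + 207284/(-224720) = (60542*168260)*(1/149761) + 207284*(-1/224720) = 10186796920*(1/149761) - 51821/56180 = 10186796920/149761 - 51821/56180 = 572286490200819/8413572980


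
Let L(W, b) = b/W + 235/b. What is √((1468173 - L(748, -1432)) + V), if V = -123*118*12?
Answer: √23197752454764866/133892 ≈ 1137.5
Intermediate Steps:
L(W, b) = 235/b + b/W
V = -174168 (V = -14514*12 = -174168)
√((1468173 - L(748, -1432)) + V) = √((1468173 - (235/(-1432) - 1432/748)) - 174168) = √((1468173 - (235*(-1/1432) - 1432*1/748)) - 174168) = √((1468173 - (-235/1432 - 358/187)) - 174168) = √((1468173 - 1*(-556601/267784)) - 174168) = √((1468173 + 556601/267784) - 174168) = √(393153795233/267784 - 174168) = √(346514391521/267784) = √23197752454764866/133892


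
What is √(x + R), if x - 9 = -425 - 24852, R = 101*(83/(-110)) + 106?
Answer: 3*I*√33931370/110 ≈ 158.87*I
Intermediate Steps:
R = 3277/110 (R = 101*(83*(-1/110)) + 106 = 101*(-83/110) + 106 = -8383/110 + 106 = 3277/110 ≈ 29.791)
x = -25268 (x = 9 + (-425 - 24852) = 9 - 25277 = -25268)
√(x + R) = √(-25268 + 3277/110) = √(-2776203/110) = 3*I*√33931370/110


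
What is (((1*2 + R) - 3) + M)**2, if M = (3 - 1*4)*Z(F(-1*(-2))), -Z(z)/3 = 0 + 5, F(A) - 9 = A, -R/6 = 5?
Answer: 256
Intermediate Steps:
R = -30 (R = -6*5 = -30)
F(A) = 9 + A
Z(z) = -15 (Z(z) = -3*(0 + 5) = -3*5 = -15)
M = 15 (M = (3 - 1*4)*(-15) = (3 - 4)*(-15) = -1*(-15) = 15)
(((1*2 + R) - 3) + M)**2 = (((1*2 - 30) - 3) + 15)**2 = (((2 - 30) - 3) + 15)**2 = ((-28 - 3) + 15)**2 = (-31 + 15)**2 = (-16)**2 = 256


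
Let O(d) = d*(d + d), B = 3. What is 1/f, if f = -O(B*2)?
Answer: -1/72 ≈ -0.013889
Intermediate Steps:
O(d) = 2*d² (O(d) = d*(2*d) = 2*d²)
f = -72 (f = -2*(3*2)² = -2*6² = -2*36 = -1*72 = -72)
1/f = 1/(-72) = -1/72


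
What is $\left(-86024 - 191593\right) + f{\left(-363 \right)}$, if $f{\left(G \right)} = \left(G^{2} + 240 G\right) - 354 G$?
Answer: $-104466$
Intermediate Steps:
$f{\left(G \right)} = G^{2} - 114 G$
$\left(-86024 - 191593\right) + f{\left(-363 \right)} = \left(-86024 - 191593\right) - 363 \left(-114 - 363\right) = -277617 - -173151 = -277617 + 173151 = -104466$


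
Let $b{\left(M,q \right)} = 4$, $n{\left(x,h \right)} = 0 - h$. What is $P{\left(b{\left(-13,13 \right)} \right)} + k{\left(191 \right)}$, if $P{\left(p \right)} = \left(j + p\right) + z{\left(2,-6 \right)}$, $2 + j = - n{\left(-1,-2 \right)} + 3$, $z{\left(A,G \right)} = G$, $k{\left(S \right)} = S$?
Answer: $188$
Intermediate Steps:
$n{\left(x,h \right)} = - h$
$j = -1$ ($j = -2 + \left(- \left(-1\right) \left(-2\right) + 3\right) = -2 + \left(\left(-1\right) 2 + 3\right) = -2 + \left(-2 + 3\right) = -2 + 1 = -1$)
$P{\left(p \right)} = -7 + p$ ($P{\left(p \right)} = \left(-1 + p\right) - 6 = -7 + p$)
$P{\left(b{\left(-13,13 \right)} \right)} + k{\left(191 \right)} = \left(-7 + 4\right) + 191 = -3 + 191 = 188$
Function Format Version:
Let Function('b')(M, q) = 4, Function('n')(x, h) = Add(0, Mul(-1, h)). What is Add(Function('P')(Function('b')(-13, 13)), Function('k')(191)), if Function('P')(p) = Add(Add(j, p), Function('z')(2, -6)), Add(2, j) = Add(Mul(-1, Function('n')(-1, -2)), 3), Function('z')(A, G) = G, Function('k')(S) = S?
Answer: 188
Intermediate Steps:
Function('n')(x, h) = Mul(-1, h)
j = -1 (j = Add(-2, Add(Mul(-1, Mul(-1, -2)), 3)) = Add(-2, Add(Mul(-1, 2), 3)) = Add(-2, Add(-2, 3)) = Add(-2, 1) = -1)
Function('P')(p) = Add(-7, p) (Function('P')(p) = Add(Add(-1, p), -6) = Add(-7, p))
Add(Function('P')(Function('b')(-13, 13)), Function('k')(191)) = Add(Add(-7, 4), 191) = Add(-3, 191) = 188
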